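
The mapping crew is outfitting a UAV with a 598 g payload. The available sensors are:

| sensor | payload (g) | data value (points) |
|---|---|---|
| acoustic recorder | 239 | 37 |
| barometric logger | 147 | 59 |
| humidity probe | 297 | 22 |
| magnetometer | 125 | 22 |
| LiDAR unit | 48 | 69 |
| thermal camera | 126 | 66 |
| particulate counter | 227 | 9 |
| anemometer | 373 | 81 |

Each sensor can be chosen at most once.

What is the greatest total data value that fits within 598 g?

By data value per g: LiDAR unit 1.44, thermal camera 0.52, barometric logger 0.40 lead.
Taking the top-ratio sensors first gives barometric logger + magnetometer + LiDAR unit + thermal camera for 216 (446 g).
Replace magnetometer with acoustic recorder: the trade gains 15 net, giving 231 at 560 g.
The closest alternative, barometric logger + magnetometer + LiDAR unit + thermal camera, reaches only 216.

231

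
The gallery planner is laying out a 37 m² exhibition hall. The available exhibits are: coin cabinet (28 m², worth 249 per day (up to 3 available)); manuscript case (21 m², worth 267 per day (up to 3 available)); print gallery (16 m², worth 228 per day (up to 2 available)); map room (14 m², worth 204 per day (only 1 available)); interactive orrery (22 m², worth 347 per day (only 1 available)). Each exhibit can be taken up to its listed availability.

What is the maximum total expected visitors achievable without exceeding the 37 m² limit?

Map room + interactive orrery uses 36 of the 37 m² and totals 551.
That's the maximum — no swap from here does better than 551.

551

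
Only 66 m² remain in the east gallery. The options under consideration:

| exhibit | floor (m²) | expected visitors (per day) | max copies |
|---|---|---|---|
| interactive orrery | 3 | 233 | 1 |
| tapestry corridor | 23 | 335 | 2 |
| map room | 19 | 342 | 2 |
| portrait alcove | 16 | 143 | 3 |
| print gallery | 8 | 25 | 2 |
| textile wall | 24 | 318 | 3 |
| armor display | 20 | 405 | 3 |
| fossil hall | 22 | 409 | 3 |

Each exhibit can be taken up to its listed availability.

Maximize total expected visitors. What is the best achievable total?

By expected visitors per m²: interactive orrery 77.67, armor display 20.25, fossil hall 18.59 lead.
Taking the top-ratio exhibits first gives interactive orrery + 3×armor display for 1448 (63 m²).
The 20 m² tied up in armor display is better spent on fossil hall — total rises to 1452 (65 m²).
Nothing else within 66 m² beats 1452.

1452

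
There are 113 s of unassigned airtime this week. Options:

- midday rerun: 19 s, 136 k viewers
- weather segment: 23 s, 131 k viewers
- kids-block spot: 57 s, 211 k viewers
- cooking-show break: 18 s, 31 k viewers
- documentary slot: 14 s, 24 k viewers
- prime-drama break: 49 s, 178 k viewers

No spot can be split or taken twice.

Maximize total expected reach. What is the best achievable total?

502

The ratio ordering already packs tightly: midday rerun + weather segment + kids-block spot + documentary slot, 113 s, 502.
An exhaustive check of the 64 subsets confirms 502.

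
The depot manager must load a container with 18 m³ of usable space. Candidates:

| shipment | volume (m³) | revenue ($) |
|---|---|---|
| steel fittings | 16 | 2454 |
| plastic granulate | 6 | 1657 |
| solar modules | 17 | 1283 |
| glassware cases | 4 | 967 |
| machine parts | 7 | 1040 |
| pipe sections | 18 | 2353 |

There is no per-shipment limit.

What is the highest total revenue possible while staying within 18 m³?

4971

Taking 3×plastic granulate: 18 m³ used, 4971 in revenue.
Every other selection either busts 18 m³ or fails to beat 4971.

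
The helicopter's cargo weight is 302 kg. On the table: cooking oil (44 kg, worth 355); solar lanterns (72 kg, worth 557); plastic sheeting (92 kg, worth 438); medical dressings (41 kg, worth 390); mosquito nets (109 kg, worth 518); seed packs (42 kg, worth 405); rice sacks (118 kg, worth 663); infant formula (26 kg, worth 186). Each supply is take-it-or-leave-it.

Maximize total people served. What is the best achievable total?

Density check — seed packs 9.64, medical dressings 9.51, cooking oil 8.07, solar lanterns 7.74 are the best per kg.
Filling by ratio: cooking oil + solar lanterns + medical dressings + seed packs + infant formula for 1893, with 77 kg left unused.
Replace cooking oil with rice sacks: the trade gains 308 net, giving 2201 at 299 kg.

2201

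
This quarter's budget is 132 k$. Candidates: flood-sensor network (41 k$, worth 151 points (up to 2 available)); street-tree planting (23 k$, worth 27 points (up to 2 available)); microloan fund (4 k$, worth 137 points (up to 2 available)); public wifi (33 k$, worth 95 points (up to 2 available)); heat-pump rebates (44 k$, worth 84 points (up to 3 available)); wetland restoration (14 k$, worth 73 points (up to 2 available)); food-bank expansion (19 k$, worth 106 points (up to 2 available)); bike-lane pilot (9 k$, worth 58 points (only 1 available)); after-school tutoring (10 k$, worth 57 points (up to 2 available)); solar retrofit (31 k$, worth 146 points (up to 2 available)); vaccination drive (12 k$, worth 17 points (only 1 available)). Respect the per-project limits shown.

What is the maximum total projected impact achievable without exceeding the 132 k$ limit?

By projected impact per k$: microloan fund 34.25, bike-lane pilot 6.44, after-school tutoring 5.70 lead.
Greedy by ratio would take 2×microloan fund + 2×wetland restoration + 2×food-bank expansion + bike-lane pilot + 2×after-school tutoring + vaccination drive: 115 k$ used, total 821.
The 45 k$ tied up in wetland restoration and food-bank expansion and vaccination drive is better spent on 2×solar retrofit — total rises to 917 (132 k$).
That's the maximum — no swap from here does better than 917.

917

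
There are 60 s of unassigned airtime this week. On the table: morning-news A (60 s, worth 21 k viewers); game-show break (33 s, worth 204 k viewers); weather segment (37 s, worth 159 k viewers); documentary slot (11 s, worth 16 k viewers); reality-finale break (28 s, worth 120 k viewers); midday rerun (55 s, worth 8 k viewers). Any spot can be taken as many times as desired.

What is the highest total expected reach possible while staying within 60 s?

A density-first pass picks game-show break + 2×documentary slot — 236 at 55 s.
Dropping game-show break and 2×documentary slot frees 55 s; slotting in 2×reality-finale break (56 s) lifts the total to 240 at 56 s.
Every other selection either busts 60 s or fails to beat 240.

240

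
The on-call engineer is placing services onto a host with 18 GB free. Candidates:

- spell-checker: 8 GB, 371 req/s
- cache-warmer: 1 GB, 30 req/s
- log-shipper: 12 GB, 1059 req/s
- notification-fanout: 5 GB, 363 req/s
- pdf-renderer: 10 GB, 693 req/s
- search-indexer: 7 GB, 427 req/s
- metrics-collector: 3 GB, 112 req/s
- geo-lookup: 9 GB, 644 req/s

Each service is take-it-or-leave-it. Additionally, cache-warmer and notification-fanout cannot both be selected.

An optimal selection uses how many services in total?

2

The maximum throughput within 18 GB is 1422.
For example log-shipper + notification-fanout achieves it, using 17 GB.
All optima have 2 services.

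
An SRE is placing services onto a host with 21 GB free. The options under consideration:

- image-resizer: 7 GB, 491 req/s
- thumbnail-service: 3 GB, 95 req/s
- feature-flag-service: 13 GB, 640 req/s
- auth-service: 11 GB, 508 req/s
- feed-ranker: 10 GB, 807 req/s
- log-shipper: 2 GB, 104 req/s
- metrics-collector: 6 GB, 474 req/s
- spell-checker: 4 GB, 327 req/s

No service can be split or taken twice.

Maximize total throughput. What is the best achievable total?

1625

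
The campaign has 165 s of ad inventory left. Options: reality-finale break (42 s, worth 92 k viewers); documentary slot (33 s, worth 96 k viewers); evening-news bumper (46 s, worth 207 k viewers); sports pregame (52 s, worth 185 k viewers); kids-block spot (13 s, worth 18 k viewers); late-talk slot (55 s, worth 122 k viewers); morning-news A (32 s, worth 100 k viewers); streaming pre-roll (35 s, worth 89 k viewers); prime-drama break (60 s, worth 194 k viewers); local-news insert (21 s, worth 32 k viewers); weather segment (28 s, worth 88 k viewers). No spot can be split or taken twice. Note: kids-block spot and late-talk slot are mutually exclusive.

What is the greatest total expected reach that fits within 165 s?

A density-first pass picks evening-news bumper + sports pregame + prime-drama break — 586 at 158 s.
The 60 s tied up in prime-drama break is better spent on documentary slot + morning-news A — total rises to 588 (163 s).
The spare 2 s is too small for any remaining spot, and no feasible exchange beats 588.

588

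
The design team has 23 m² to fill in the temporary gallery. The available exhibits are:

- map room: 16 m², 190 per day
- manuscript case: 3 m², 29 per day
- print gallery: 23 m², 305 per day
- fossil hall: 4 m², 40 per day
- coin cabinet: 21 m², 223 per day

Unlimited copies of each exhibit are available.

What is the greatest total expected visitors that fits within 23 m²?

The ratio ordering already packs tightly: print gallery, 23 m², 305.
Every other selection either busts 23 m² or fails to beat 305.

305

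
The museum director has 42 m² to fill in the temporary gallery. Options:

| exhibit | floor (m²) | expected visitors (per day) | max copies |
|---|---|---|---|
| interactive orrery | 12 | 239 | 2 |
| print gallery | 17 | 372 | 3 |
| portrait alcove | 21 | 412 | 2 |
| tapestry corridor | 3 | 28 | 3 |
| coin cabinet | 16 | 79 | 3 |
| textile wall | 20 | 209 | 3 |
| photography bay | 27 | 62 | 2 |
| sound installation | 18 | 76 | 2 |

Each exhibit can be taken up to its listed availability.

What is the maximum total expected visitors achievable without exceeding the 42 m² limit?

Taking the top-ratio exhibits first gives 2×print gallery + 2×tapestry corridor for 800 (40 m²).
Dropping print gallery and 2×tapestry corridor frees 23 m²; slotting in 2×interactive orrery (24 m²) lifts the total to 850 at 41 m².
No other feasible combination exceeds 850.

850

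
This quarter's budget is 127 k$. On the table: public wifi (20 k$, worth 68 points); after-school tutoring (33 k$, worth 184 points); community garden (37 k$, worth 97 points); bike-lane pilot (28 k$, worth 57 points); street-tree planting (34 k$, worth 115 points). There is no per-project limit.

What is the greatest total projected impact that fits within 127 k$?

620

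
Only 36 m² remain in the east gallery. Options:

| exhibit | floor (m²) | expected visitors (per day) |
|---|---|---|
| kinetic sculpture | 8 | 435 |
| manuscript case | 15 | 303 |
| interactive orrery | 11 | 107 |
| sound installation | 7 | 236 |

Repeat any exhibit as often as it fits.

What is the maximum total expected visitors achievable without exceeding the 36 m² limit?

4×kinetic sculpture uses 32 of the 36 m² and totals 1740.
No other feasible combination exceeds 1740.

1740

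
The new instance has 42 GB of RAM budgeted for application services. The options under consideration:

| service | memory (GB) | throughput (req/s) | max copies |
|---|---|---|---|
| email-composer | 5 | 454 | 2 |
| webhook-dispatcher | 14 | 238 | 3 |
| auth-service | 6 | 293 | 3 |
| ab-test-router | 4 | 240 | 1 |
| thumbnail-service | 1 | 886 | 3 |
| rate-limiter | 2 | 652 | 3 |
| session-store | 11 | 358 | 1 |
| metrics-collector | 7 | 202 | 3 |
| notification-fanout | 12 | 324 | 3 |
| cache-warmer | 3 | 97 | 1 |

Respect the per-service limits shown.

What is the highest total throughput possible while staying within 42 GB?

Ranking by ratio (throughput/GB): thumbnail-service 886.00, rate-limiter 326.00, email-composer 90.80, ab-test-router 60.00.
Taking 2×email-composer + 3×auth-service + ab-test-router + 3×thumbnail-service + 3×rate-limiter: 41 GB used, 6641 in throughput.
Nothing else within 42 GB beats 6641.

6641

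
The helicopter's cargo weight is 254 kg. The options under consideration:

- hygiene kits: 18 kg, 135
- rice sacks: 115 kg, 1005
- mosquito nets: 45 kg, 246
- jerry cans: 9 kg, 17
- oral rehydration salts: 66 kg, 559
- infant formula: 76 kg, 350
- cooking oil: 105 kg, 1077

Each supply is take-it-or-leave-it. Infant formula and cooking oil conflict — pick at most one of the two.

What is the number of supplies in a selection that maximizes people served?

4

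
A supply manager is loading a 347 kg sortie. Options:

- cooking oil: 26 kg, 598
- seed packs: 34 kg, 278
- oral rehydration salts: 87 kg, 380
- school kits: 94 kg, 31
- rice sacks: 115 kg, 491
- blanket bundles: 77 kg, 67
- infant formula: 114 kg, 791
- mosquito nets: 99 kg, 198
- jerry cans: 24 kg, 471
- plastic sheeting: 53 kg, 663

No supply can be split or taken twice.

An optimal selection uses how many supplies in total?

Optimal total is 3181.
cooking oil + seed packs + oral rehydration salts + infant formula + jerry cans + plastic sheeting hits 3181 at 338 kg.
All optima have 6 supplies.

6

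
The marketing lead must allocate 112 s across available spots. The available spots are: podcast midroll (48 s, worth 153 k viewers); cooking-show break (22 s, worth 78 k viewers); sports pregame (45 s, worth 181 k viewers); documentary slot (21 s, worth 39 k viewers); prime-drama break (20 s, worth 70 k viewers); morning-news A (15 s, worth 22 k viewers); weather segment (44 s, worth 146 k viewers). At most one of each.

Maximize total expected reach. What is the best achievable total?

Ranking by ratio (expected reach/s): sports pregame 4.02, cooking-show break 3.55, prime-drama break 3.50.
Filling by ratio: cooking-show break + sports pregame + documentary slot + prime-drama break for 368, with 4 s left unused.
Replace documentary slot and prime-drama break with weather segment: the trade gains 37 net, giving 405 at 111 s.
That's the maximum — no swap from here does better than 405.

405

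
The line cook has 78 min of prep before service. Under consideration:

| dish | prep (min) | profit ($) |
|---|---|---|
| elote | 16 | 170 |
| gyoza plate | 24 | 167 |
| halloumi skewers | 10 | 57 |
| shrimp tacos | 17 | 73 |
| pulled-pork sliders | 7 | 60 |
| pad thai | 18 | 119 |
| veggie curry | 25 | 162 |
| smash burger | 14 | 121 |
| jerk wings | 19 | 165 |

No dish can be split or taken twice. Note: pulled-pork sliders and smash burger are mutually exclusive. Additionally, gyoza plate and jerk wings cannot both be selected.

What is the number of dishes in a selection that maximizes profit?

5

Optimal total is 632.
One optimal bundle: elote + halloumi skewers + pad thai + smash burger + jerk wings (77 min).
Every optimal selection uses 5 dishes.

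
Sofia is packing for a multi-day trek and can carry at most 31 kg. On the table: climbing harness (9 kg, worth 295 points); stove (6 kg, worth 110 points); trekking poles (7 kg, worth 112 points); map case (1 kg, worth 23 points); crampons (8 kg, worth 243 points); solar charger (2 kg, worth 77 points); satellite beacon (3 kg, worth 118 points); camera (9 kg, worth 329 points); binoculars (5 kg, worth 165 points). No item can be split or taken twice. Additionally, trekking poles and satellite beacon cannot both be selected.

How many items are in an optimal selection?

5

Optimal total is 1062.
climbing harness + crampons + solar charger + satellite beacon + camera hits 1062 at 31 kg.
Any selection reaching 1062 contains exactly 5 items.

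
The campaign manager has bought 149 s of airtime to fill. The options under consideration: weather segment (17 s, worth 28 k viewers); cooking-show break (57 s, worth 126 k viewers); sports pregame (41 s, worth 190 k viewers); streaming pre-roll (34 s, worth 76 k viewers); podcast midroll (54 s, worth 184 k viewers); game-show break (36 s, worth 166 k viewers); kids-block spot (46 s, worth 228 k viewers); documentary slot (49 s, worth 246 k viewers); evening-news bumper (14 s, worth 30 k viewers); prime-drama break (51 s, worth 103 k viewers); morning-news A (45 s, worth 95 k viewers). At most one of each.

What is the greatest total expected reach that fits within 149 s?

A density-first pass picks sports pregame + kids-block spot + documentary slot — 664 at 136 s.
The 41 s tied up in sports pregame is better spent on game-show break + evening-news bumper — total rises to 670 (145 s).

670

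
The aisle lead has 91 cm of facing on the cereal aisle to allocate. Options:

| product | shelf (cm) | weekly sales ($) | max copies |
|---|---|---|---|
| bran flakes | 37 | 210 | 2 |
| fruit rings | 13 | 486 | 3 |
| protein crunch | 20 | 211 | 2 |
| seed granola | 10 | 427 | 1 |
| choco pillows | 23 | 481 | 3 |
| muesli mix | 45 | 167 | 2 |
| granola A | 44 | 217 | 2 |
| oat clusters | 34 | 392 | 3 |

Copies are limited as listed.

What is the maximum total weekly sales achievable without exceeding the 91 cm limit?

A density-first pass picks 3×fruit rings + seed granola + choco pillows — 2366 at 72 cm.
Dropping seed granola frees 10 cm; slotting in choco pillows (23 cm) lifts the total to 2420 at 85 cm.
The spare 6 cm is too small for any remaining product, and no exchange beats 2420.

2420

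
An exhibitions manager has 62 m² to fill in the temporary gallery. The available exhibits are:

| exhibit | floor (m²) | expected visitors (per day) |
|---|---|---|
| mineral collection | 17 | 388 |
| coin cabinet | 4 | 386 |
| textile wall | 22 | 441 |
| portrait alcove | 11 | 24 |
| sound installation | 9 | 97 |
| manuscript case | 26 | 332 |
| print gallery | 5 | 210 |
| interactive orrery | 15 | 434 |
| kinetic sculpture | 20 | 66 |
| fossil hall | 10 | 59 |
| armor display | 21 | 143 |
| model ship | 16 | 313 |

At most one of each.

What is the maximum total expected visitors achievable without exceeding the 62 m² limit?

A density-first pass picks mineral collection + coin cabinet + print gallery + interactive orrery + model ship — 1731 at 57 m².
Replace mineral collection with textile wall: the trade gains 53 net, giving 1784 at 62 m².
The closest alternative, mineral collection + coin cabinet + print gallery + interactive orrery + model ship, reaches only 1731.

1784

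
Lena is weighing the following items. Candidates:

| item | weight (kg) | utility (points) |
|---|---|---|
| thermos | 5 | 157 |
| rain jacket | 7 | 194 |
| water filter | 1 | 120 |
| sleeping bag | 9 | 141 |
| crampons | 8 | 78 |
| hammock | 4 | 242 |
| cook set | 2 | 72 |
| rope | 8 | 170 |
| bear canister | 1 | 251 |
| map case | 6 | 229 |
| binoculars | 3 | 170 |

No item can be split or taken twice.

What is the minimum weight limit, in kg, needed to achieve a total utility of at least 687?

9

Need the lightest bundle worth ≥ 687.
water filter + hammock + bear canister + binoculars reaches 783 using 9 kg.
Any bundle with less than 9 kg falls short of 687.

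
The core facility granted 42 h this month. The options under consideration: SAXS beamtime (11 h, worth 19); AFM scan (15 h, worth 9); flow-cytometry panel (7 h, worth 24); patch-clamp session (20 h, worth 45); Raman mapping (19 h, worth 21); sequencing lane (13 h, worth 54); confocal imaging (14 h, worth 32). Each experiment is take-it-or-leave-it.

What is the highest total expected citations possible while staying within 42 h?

123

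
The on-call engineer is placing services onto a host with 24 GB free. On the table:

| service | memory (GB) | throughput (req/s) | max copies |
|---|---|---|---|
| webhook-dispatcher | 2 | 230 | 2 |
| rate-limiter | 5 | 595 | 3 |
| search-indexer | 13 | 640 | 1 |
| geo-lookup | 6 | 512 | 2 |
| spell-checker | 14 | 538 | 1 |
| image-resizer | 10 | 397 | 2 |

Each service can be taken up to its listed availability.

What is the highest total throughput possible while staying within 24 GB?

2527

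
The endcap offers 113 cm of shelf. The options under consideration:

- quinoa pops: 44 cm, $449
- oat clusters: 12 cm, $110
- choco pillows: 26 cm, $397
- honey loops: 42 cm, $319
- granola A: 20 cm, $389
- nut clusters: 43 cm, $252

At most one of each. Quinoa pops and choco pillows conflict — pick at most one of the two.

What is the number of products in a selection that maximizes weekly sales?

4

Optimal total is 1215.
One optimal bundle: oat clusters + choco pillows + honey loops + granola A (100 cm).
Any selection reaching 1215 contains exactly 4 products.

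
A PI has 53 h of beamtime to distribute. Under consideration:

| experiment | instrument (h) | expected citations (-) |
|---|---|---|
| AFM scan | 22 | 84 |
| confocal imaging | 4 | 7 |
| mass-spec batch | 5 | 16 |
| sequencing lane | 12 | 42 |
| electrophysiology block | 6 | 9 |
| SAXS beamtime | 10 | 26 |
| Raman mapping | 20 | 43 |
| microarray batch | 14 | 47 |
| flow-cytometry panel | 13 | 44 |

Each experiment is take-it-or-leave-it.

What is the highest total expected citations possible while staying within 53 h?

Filling by ratio: AFM scan + mass-spec batch + sequencing lane + flow-cytometry panel for 186, with 1 h left unused.
Dropping flow-cytometry panel frees 13 h; slotting in microarray batch (14 h) lifts the total to 189 at 53 h.

189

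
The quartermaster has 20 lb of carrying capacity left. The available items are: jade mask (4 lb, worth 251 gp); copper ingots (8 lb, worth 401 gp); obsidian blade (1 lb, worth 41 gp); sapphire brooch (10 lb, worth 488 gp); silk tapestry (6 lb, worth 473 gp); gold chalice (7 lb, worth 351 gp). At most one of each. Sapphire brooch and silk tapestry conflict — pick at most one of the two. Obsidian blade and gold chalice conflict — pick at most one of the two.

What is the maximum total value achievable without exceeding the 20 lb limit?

1166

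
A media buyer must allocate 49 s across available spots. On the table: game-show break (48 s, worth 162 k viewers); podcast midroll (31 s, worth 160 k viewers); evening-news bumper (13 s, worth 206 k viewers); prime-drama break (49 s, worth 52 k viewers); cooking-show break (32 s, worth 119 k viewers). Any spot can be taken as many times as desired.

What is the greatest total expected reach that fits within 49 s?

618

Best packing: 3×evening-news bumper — 39 s, 618 total.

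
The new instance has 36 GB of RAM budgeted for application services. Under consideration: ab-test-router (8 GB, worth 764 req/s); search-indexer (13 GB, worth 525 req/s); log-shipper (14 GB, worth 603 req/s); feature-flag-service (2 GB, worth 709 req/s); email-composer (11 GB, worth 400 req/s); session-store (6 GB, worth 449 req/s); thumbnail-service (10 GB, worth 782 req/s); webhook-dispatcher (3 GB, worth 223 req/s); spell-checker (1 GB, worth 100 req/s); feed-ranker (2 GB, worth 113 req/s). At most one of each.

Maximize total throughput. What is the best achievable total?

Density check — feature-flag-service 354.50, spell-checker 100.00, ab-test-router 95.50, thumbnail-service 78.20 are the best per GB.
Taking ab-test-router + feature-flag-service + session-store + thumbnail-service + webhook-dispatcher + spell-checker + feed-ranker: 32 GB used, 3140 in throughput.
The spare 4 GB is too small for any remaining service, and no exchange beats 3140.

3140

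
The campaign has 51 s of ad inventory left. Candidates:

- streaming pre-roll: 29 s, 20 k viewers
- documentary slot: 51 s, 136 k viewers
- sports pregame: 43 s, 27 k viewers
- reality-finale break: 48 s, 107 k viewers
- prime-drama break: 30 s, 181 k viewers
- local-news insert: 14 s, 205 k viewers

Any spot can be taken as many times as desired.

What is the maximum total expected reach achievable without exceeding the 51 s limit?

615

Best packing: 3×local-news insert — 42 s, 615 total.
The spare 9 s is too small for any remaining spot, and no exchange beats 615.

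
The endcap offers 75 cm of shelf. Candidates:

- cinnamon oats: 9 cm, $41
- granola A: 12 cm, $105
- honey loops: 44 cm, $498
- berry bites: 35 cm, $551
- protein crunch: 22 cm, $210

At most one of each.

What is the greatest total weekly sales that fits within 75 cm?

866

Taking granola A + berry bites + protein crunch: 69 cm used, 866 in weekly sales.
Every other selection either busts 75 cm or fails to beat 866.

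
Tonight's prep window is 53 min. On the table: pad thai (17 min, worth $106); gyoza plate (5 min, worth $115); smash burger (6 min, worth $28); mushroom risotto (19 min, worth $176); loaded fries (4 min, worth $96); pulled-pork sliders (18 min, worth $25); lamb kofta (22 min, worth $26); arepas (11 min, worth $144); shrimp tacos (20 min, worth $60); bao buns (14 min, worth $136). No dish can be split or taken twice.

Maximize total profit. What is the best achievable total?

The ratio ordering already packs tightly: gyoza plate + mushroom risotto + loaded fries + arepas + bao buns, 53 min, 667.
Next best is pad thai + gyoza plate + loaded fries + arepas + bao buns at 597 (51 min) — short by 70.

667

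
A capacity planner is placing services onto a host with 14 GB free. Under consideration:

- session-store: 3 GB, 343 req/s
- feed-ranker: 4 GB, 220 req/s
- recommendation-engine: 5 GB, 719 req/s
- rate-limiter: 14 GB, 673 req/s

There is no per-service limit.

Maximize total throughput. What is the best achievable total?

1781

By throughput per GB: recommendation-engine 143.80, session-store 114.33, feed-ranker 55.00 lead.
Best packing: session-store + 2×recommendation-engine — 13 GB, 1781 total.
Every other selection either busts 14 GB or fails to beat 1781.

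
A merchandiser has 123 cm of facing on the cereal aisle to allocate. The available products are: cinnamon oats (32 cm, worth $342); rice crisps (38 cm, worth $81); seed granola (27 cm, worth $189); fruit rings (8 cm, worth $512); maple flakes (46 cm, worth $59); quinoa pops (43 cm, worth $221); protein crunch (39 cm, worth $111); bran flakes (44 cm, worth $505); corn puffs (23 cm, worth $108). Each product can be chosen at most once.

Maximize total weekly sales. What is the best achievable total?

Best packing: cinnamon oats + seed granola + fruit rings + bran flakes — 111 cm, 1548 total.
Runner-up cinnamon oats + fruit rings + protein crunch + bran flakes tops out at 1470.

1548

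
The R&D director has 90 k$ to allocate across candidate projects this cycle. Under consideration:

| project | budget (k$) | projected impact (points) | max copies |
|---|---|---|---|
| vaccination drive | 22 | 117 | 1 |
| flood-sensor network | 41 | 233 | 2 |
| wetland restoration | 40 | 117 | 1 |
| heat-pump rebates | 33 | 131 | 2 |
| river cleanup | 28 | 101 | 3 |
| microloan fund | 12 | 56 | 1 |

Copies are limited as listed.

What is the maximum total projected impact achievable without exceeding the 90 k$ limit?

466

2×flood-sensor network uses 82 of the 90 k$ and totals 466.
Every other selection either busts 90 k$ or exceeds an availability limit or fails to beat 466.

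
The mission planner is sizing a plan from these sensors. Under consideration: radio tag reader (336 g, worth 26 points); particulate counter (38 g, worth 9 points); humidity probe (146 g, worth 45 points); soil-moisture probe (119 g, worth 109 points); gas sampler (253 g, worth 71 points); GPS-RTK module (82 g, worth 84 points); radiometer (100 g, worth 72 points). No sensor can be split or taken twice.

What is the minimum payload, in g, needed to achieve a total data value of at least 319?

Minimise g subject to total data value ≥ 319.
particulate counter + humidity probe + soil-moisture probe + GPS-RTK module + radiometer: 319 data value at 485 g.
Any bundle with less than 485 g falls short of 319.

485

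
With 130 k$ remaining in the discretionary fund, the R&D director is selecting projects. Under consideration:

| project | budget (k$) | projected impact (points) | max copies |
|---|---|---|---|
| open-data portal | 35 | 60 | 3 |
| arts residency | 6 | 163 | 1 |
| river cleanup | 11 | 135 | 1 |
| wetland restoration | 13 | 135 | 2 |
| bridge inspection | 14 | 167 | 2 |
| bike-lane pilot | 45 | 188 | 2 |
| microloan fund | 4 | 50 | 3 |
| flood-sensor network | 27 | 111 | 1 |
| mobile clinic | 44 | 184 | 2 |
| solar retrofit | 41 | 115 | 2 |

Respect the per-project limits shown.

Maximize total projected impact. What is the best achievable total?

Greedy by ratio would take arts residency + river cleanup + 2×wetland restoration + 2×bridge inspection + 3×microloan fund + mobile clinic: 127 k$ used, total 1236.
Dropping mobile clinic frees 44 k$; slotting in bike-lane pilot (45 k$) lifts the total to 1240 at 128 k$.

1240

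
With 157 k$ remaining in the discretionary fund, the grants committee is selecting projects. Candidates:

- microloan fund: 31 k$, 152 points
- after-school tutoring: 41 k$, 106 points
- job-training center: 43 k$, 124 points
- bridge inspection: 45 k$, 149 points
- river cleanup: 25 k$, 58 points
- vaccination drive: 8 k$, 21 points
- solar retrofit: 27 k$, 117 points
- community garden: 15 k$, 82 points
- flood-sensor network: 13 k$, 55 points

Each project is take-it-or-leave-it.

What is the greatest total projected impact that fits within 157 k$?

613

By projected impact per k$: community garden 5.47, microloan fund 4.90, solar retrofit 4.33 lead.
Greedy by ratio would take microloan fund + bridge inspection + vaccination drive + solar retrofit + community garden + flood-sensor network: 139 k$ used, total 576.
Dropping vaccination drive frees 8 k$; slotting in river cleanup (25 k$) lifts the total to 613 at 156 k$.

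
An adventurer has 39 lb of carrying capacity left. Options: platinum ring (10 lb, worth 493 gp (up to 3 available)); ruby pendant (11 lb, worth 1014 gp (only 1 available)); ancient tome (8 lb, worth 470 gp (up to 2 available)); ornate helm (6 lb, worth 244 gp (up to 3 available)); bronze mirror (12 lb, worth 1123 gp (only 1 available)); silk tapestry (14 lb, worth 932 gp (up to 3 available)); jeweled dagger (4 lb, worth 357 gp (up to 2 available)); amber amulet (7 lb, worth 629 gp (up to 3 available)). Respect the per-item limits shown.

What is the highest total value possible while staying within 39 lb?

3480

By value per lb: bronze mirror 93.58, ruby pendant 92.18, amber amulet 89.86, jeweled dagger 89.25 lead.
Taking the top-ratio items first gives ruby pendant + bronze mirror + 2×amber amulet for 3395 (37 lb).
Dropping amber amulet frees 7 lb; slotting in 2×jeweled dagger (8 lb) lifts the total to 3480 at 38 lb.
The spare 1 lb is too small for any remaining item, and no exchange beats 3480.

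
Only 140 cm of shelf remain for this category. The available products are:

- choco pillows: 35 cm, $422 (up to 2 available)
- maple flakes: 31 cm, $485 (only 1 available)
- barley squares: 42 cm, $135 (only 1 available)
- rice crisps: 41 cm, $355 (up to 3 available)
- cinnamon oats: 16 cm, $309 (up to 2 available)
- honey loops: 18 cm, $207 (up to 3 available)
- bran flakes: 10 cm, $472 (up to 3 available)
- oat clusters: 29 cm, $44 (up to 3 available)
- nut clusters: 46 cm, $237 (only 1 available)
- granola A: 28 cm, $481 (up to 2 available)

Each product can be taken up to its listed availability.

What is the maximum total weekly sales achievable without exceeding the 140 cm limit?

3207

Taking the top-ratio products first gives 2×cinnamon oats + honey loops + 3×bran flakes + 2×granola A for 3203 (136 cm).
Dropping granola A frees 28 cm; slotting in maple flakes (31 cm) lifts the total to 3207 at 139 cm.
The spare 1 cm is too small for any remaining product, and no exchange beats 3207.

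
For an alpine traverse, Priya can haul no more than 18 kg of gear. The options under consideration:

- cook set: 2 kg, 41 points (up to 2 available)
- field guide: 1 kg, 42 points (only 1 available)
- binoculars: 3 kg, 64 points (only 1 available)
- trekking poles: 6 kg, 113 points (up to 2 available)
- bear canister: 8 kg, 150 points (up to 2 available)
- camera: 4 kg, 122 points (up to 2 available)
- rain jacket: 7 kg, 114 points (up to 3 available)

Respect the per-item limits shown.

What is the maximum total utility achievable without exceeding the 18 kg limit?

463

Density check — field guide 42.00, camera 30.50, binoculars 21.33, cook set 20.50 are the best per kg.
Taking the top-ratio items first gives 2×cook set + field guide + binoculars + 2×camera for 432 (16 kg).
Replace 2×cook set with trekking poles: the trade gains 31 net, giving 463 at 18 kg.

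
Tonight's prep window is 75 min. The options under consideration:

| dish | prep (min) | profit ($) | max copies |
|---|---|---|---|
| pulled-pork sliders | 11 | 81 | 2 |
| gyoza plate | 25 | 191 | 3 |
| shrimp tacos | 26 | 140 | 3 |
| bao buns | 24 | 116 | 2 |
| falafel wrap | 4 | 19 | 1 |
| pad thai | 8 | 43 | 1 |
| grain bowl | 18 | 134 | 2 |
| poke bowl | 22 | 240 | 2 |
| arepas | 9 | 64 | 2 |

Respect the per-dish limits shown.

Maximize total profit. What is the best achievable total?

706

Density check — poke bowl 10.91, gyoza plate 7.64, grain bowl 7.44, pulled-pork sliders 7.36 are the best per min.
A density-first pass picks gyoza plate + falafel wrap + 2×poke bowl — 690 at 73 min.
The 29 min tied up in gyoza plate and falafel wrap is better spent on 2×pulled-pork sliders + arepas — total rises to 706 (75 min).
Nothing else within 75 min beats 706.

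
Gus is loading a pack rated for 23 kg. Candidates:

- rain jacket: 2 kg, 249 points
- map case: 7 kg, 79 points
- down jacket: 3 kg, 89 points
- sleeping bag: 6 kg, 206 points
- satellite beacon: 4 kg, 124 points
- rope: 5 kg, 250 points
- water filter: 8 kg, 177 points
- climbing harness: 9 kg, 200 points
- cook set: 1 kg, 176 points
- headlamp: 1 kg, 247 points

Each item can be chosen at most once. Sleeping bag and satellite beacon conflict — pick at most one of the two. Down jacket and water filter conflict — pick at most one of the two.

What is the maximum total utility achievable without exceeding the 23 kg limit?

1305

By utility per kg: headlamp 247.00, cook set 176.00, rain jacket 124.50, rope 50.00 lead.
Taking rain jacket + sleeping bag + rope + water filter + cook set + headlamp: 23 kg used, 1305 in utility.
An exhaustive check of the 1024 subsets confirms 1305.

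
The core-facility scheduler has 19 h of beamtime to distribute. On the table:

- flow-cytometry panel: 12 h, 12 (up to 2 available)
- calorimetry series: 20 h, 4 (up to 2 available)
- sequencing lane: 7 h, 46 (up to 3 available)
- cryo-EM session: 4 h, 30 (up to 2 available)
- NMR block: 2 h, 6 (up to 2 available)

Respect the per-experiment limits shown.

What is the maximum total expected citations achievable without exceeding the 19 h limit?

Ranking by ratio (expected citations/h): cryo-EM session 7.50, sequencing lane 6.57, NMR block 3.00.
Greedy by ratio would take sequencing lane + 2×cryo-EM session + 2×NMR block: 19 h used, total 118.
The 8 h tied up in cryo-EM session and 2×NMR block is better spent on sequencing lane — total rises to 122 (18 h).
Nothing else within 19 h beats 122.

122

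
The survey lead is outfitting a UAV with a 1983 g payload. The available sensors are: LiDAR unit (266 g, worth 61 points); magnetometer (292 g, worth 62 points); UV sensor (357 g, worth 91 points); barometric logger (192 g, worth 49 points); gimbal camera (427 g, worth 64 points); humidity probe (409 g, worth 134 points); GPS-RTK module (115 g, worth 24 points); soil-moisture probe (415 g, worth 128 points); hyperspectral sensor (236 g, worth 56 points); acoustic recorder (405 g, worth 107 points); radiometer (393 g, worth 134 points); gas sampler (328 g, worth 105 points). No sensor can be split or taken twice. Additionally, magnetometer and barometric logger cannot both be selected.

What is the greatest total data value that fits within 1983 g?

Taking humidity probe + soil-moisture probe + acoustic recorder + radiometer + gas sampler: 1950 g used, 608 in data value.

608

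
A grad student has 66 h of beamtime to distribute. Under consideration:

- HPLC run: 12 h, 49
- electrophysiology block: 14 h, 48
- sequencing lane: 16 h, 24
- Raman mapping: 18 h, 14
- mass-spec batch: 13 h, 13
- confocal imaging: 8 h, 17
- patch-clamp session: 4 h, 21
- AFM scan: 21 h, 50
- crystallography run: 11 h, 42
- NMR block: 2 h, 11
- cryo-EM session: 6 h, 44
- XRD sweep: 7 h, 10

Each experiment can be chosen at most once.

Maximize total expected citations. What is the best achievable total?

244

Density check — cryo-EM session 7.33, NMR block 5.50, patch-clamp session 5.25 are the best per h.
Filling by ratio: HPLC run + electrophysiology block + confocal imaging + patch-clamp session + crystallography run + NMR block + cryo-EM session + XRD sweep for 242, with 2 h left unused.
Dropping confocal imaging and patch-clamp session and XRD sweep frees 19 h; slotting in AFM scan (21 h) lifts the total to 244 at 66 h.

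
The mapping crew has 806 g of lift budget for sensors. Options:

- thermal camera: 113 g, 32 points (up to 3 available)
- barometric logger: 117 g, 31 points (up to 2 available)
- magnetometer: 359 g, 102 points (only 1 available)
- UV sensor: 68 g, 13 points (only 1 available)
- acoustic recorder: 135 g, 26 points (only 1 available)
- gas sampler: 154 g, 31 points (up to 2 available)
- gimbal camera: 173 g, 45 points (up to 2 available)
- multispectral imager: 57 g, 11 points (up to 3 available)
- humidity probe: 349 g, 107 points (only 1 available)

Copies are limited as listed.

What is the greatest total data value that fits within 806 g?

234

Filling by ratio: magnetometer + multispectral imager + humidity probe for 220, with 41 g left unused.
Dropping magnetometer and multispectral imager frees 416 g; slotting in 3×thermal camera + barometric logger (456 g) lifts the total to 234 at 805 g.
Nothing else within 806 g beats 234.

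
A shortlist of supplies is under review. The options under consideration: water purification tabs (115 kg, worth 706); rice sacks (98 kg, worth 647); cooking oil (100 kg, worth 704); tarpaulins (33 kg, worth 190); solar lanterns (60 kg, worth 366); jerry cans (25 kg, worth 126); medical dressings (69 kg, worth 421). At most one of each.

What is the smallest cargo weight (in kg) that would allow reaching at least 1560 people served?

Need the lightest bundle worth ≥ 1560.
water purification tabs + cooking oil + tarpaulins: 1600 people served at 248 kg.
Any bundle with less than 248 kg falls short of 1560.

248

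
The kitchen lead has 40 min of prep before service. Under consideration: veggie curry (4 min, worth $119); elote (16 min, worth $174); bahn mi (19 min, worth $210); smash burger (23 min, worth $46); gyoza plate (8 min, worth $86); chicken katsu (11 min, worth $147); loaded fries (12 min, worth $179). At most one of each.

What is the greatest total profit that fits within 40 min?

558

A density-first pass picks veggie curry + gyoza plate + chicken katsu + loaded fries — 531 at 35 min.
Replace chicken katsu with elote: the trade gains 27 net, giving 558 at 40 min.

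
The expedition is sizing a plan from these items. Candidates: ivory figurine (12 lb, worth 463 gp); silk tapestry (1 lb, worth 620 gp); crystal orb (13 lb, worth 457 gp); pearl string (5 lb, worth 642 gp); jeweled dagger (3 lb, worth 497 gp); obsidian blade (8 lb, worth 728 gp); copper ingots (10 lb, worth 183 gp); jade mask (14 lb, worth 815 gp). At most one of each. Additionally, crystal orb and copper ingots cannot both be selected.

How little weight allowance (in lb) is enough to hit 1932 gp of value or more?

Need the lightest bundle worth ≥ 1932.
Taking silk tapestry + pearl string + obsidian blade gives 1990 (≥ 1932) for 14 lb.
Any bundle with less than 14 lb falls short of 1932.

14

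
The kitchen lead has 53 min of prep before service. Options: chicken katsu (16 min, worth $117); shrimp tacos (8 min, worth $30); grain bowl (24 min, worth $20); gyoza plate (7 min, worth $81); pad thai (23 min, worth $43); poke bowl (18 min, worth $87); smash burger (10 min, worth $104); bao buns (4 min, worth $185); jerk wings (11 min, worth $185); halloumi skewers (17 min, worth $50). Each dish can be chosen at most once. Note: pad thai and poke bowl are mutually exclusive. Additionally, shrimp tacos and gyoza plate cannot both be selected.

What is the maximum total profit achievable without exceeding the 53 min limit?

672

The ratio ordering already packs tightly: chicken katsu + gyoza plate + smash burger + bao buns + jerk wings, 48 min, 672.
Every other selection either busts 53 min or breaks a pairing rule or fails to beat 672.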